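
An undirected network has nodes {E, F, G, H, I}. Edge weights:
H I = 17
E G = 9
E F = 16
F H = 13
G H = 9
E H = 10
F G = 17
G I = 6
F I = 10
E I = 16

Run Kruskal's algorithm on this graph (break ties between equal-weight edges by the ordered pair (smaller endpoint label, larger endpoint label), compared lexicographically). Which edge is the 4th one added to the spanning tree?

F-I

Kruskal: consider edges lightest-first.
G I (6): add. Components now {E} {F} {G,I} {H}
E G (9): add. Components now {E,G,I} {F} {H}
G H (9): add. Components now {E,G,H,I} {F}
E H (10): skip — E and H already connected.
F I (10): add. Components now {E,F,G,H,I}
The 4th edge added is F I.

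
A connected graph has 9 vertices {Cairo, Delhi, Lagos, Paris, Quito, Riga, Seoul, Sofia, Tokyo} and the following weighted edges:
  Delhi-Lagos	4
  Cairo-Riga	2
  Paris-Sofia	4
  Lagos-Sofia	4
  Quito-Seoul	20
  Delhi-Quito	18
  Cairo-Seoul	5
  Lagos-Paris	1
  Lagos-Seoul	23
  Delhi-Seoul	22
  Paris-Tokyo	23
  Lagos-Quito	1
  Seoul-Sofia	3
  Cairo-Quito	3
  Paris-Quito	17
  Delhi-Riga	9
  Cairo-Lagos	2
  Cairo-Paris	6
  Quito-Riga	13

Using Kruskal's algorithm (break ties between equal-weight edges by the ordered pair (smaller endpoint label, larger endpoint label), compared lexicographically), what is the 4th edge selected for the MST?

Cairo-Riga

Kruskal: consider edges lightest-first.
Lagos-Paris (1): add — endpoints in different components.
Lagos-Quito (1): add — endpoints in different components.
Cairo-Lagos (2): add — endpoints in different components.
Cairo-Riga (2): add — endpoints in different components.
Cairo-Quito (3): skip — Quito and Cairo already connected.
Seoul-Sofia (3): add — endpoints in different components.
Delhi-Lagos (4): add — endpoints in different components.
Lagos-Sofia (4): add — endpoints in different components.
Paris-Sofia (4): skip — Sofia and Paris already connected.
Cairo-Seoul (5): skip — Cairo and Seoul already connected.
Cairo-Paris (6): skip — Paris and Cairo already connected.
Delhi-Riga (9): skip — Delhi and Riga already connected.
Quito-Riga (13): skip — Quito and Riga already connected.
Paris-Quito (17): skip — Quito and Paris already connected.
Delhi-Quito (18): skip — Quito and Delhi already connected.
Quito-Seoul (20): skip — Quito and Seoul already connected.
Delhi-Seoul (22): skip — Delhi and Seoul already connected.
Lagos-Seoul (23): skip — Lagos and Seoul already connected.
Paris-Tokyo (23): add — endpoints in different components.
The 4th edge added is Cairo-Riga.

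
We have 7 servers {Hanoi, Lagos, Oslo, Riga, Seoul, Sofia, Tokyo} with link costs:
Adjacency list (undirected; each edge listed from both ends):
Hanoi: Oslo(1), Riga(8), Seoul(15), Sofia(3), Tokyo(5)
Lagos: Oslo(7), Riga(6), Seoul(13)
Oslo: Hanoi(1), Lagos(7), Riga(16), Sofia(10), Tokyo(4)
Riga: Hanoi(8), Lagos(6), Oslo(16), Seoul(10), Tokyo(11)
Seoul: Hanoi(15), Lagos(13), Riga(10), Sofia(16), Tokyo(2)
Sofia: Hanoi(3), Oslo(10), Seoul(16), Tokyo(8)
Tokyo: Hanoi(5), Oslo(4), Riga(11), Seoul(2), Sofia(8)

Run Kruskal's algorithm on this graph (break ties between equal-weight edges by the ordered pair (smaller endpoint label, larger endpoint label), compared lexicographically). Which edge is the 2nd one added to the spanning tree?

Sort edges by weight, then run Kruskal:
Hanoi Oslo (1): add. Components now {Sofia} {Lagos} {Riga} {Tokyo} {Hanoi,Oslo} {Seoul}
Seoul Tokyo (2): add. Components now {Sofia} {Lagos} {Riga} {Seoul,Tokyo} {Hanoi,Oslo}
Hanoi Sofia (3): add. Components now {Hanoi,Oslo,Sofia} {Lagos} {Riga} {Seoul,Tokyo}
Oslo Tokyo (4): add. Components now {Hanoi,Oslo,Seoul,Sofia,Tokyo} {Lagos} {Riga}
Hanoi Tokyo (5): skip — Tokyo and Hanoi already connected.
Lagos Riga (6): add. Components now {Hanoi,Oslo,Seoul,Sofia,Tokyo} {Lagos,Riga}
Lagos Oslo (7): add. Components now {Hanoi,Lagos,Oslo,Riga,Seoul,Sofia,Tokyo}
The 2nd edge added is Seoul Tokyo.

Seoul-Tokyo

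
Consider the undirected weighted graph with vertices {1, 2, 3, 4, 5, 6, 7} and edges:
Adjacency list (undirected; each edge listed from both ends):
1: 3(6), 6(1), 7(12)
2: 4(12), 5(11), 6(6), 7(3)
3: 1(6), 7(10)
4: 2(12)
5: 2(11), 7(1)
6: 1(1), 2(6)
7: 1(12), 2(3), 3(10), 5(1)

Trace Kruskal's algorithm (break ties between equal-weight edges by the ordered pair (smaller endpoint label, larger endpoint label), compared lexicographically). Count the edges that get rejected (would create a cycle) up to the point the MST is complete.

Kruskal's algorithm — process edges by increasing weight (ties by edge label):
1–6 (1): add. Components now {1,6} {2} {3} {4} {5} {7}
5–7 (1): add. Components now {1,6} {2} {3} {4} {5,7}
2–7 (3): add. Components now {1,6} {2,5,7} {3} {4}
1–3 (6): add. Components now {1,3,6} {2,5,7} {4}
2–6 (6): add. Components now {1,2,3,5,6,7} {4}
3–7 (10): skip — 3 and 7 already connected.
2–5 (11): skip — 2 and 5 already connected.
1–7 (12): skip — 1 and 7 already connected.
2–4 (12): add. Components now {1,2,3,4,5,6,7}
Edges rejected before the tree was complete: 3.

3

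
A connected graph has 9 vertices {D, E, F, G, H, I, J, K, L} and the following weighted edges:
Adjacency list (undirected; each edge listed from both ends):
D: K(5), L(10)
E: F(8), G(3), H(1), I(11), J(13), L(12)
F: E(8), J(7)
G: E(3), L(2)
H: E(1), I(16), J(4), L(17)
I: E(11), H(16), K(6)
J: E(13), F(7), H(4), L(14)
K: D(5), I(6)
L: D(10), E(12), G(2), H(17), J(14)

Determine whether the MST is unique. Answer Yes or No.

Yes

Kruskal: consider edges lightest-first.
E-H (1): add — endpoints in different components.
G-L (2): add — endpoints in different components.
E-G (3): add — endpoints in different components.
H-J (4): add — endpoints in different components.
D-K (5): add — endpoints in different components.
I-K (6): add — endpoints in different components.
F-J (7): add — endpoints in different components.
E-F (8): skip — E and F already connected.
D-L (10): add — endpoints in different components.
Every non-tree edge has weight strictly greater than the heaviest edge on the tree path between its endpoints, so the MST is unique.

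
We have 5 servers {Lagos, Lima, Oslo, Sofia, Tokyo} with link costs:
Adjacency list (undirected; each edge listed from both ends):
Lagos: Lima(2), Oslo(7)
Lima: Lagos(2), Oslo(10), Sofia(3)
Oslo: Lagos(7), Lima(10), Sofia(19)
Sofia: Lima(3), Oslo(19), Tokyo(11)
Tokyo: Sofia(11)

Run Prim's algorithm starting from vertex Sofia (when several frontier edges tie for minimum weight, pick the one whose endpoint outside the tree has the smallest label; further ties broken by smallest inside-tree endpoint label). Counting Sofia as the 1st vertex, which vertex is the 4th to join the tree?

Oslo

Prim, starting at Sofia.
Step 1: cheapest edge leaving the tree is Lima Sofia (3); add Lima.
Step 2: cheapest edge leaving the tree is Lagos Lima (2); add Lagos.
Step 3: cheapest edge leaving the tree is Lagos Oslo (7); add Oslo.
Step 4: cheapest edge leaving the tree is Sofia Tokyo (11); add Tokyo.
Vertex order: Sofia, Lima, Lagos, Oslo, Tokyo. The 4th vertex is Oslo.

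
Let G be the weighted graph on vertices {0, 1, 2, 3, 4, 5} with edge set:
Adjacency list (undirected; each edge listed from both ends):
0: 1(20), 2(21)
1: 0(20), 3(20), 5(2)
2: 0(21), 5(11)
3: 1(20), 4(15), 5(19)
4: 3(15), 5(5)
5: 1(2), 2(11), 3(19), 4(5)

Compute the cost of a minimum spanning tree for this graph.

53

Prim's algorithm from 4:
Step 1: frontier [4 5 5, 3 4 15] → take 4 5 (5); add 5.
Step 2: frontier [3 4 15, 1 5 2, 2 5 11, 3 5 19] → take 1 5 (2); add 1.
Step 3: frontier [0 1 20, 1 3 20, 3 4 15, 2 5 11, 3 5 19] → take 2 5 (11); add 2.
Step 4: frontier [0 1 20, 1 3 20, 0 2 21, 3 4 15, 3 5 19] → take 3 4 (15); add 3.
Step 5: frontier [0 1 20, 0 2 21] → take 0 1 (20); add 0.
MST edges: 4 5, 1 5, 2 5, 3 4, 0 1; total weight 5+2+11+15+20 = 53.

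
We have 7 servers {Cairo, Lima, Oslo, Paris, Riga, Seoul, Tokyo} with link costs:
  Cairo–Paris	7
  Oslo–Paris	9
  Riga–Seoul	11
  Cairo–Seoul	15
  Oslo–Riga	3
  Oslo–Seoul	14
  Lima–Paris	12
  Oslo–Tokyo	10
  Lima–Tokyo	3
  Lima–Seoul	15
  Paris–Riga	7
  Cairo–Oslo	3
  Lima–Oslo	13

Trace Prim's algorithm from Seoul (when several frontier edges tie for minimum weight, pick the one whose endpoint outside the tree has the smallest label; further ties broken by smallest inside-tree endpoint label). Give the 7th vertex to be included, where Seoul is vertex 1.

Lima

Prim's algorithm from Seoul:
Step 1: frontier [Riga–Seoul 11, Oslo–Seoul 14, Cairo–Seoul 15, Lima–Seoul 15] → take Riga–Seoul (11); add Riga.
Step 2: frontier [Oslo–Riga 3, Paris–Riga 7, Oslo–Seoul 14, Cairo–Seoul 15, Lima–Seoul 15] → take Oslo–Riga (3); add Oslo.
Step 3: frontier [Cairo–Oslo 3, Oslo–Paris 9, Oslo–Tokyo 10, Lima–Oslo 13, Paris–Riga 7, Cairo–Seoul 15, Lima–Seoul 15] → take Cairo–Oslo (3); add Cairo.
Step 4: frontier [Cairo–Paris 7, Oslo–Paris 9, Oslo–Tokyo 10, Lima–Oslo 13, Paris–Riga 7, Lima–Seoul 15] → take Cairo–Paris (7); add Paris.
Step 5: frontier [Oslo–Tokyo 10, Lima–Oslo 13, Lima–Paris 12, Lima–Seoul 15] → take Oslo–Tokyo (10); add Tokyo.
Step 6: frontier [Lima–Oslo 13, Lima–Paris 12, Lima–Seoul 15, Lima–Tokyo 3] → take Lima–Tokyo (3); add Lima.
Vertex order: Seoul, Riga, Oslo, Cairo, Paris, Tokyo, Lima. The 7th vertex is Lima.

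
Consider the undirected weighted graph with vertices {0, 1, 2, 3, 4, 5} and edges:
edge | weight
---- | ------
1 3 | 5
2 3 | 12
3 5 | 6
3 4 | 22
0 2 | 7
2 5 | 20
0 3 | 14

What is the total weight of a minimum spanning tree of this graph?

Kruskal: consider edges lightest-first.
1 3 (5): add — endpoints in different components.
3 5 (6): add — endpoints in different components.
0 2 (7): add — endpoints in different components.
2 3 (12): add — endpoints in different components.
0 3 (14): skip — 0 and 3 already connected.
2 5 (20): skip — 2 and 5 already connected.
3 4 (22): add — endpoints in different components.
MST edges: 1 3, 3 5, 0 2, 2 3, 3 4; total weight 5+6+7+12+22 = 52.

52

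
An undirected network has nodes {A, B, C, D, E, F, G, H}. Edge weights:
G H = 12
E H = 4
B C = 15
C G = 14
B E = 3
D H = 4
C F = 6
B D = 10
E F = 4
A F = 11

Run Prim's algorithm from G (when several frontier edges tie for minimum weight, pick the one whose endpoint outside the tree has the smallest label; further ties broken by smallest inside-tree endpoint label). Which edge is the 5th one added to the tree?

E-F

Prim's algorithm from G:
Step 1: cheapest edge leaving the tree is G H (12); add H.
Step 2: cheapest edge leaving the tree is D H (4); add D.
Step 3: cheapest edge leaving the tree is E H (4); add E.
Step 4: cheapest edge leaving the tree is B E (3); add B.
Step 5: cheapest edge leaving the tree is E F (4); add F.
Step 6: cheapest edge leaving the tree is C F (6); add C.
Step 7: cheapest edge leaving the tree is A F (11); add A.
The 5th edge added is E F.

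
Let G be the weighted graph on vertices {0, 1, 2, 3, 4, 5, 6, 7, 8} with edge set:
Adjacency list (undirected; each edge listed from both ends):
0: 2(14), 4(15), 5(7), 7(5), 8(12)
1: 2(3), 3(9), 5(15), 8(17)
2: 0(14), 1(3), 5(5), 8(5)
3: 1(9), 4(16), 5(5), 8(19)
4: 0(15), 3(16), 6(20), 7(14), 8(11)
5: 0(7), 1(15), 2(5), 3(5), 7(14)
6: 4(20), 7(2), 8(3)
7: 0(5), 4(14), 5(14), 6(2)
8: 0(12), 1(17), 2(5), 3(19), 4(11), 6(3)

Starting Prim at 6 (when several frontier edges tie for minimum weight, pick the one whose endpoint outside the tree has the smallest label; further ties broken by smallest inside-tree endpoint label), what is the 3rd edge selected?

Prim's algorithm from 6:
Step 1: cheapest edge leaving the tree is 6–7 (2); add 7.
Step 2: cheapest edge leaving the tree is 6–8 (3); add 8.
Step 3: cheapest edge leaving the tree is 0–7 (5); add 0.
Step 4: cheapest edge leaving the tree is 2–8 (5); add 2.
Step 5: cheapest edge leaving the tree is 1–2 (3); add 1.
Step 6: cheapest edge leaving the tree is 2–5 (5); add 5.
Step 7: cheapest edge leaving the tree is 3–5 (5); add 3.
Step 8: cheapest edge leaving the tree is 4–8 (11); add 4.
The 3rd edge added is 0–7.

0-7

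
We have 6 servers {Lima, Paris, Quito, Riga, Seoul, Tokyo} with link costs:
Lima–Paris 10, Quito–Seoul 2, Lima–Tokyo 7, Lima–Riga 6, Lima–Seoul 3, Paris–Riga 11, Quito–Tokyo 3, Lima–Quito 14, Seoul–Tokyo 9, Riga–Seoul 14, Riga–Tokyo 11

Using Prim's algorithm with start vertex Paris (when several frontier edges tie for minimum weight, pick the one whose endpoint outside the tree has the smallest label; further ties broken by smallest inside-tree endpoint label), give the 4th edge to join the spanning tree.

Quito-Tokyo

Grow the tree from Paris using Prim:
Step 1: frontier [Lima–Paris 10, Paris–Riga 11] → take Lima–Paris (10); add Lima.
Step 2: frontier [Lima–Seoul 3, Lima–Riga 6, Lima–Tokyo 7, Lima–Quito 14, Paris–Riga 11] → take Lima–Seoul (3); add Seoul.
Step 3: frontier [Lima–Riga 6, Lima–Tokyo 7, Lima–Quito 14, Paris–Riga 11, Quito–Seoul 2, Seoul–Tokyo 9, Riga–Seoul 14] → take Quito–Seoul (2); add Quito.
Step 4: frontier [Lima–Riga 6, Lima–Tokyo 7, Paris–Riga 11, Quito–Tokyo 3, Seoul–Tokyo 9, Riga–Seoul 14] → take Quito–Tokyo (3); add Tokyo.
Step 5: frontier [Lima–Riga 6, Paris–Riga 11, Riga–Seoul 14, Riga–Tokyo 11] → take Lima–Riga (6); add Riga.
The 4th edge added is Quito–Tokyo.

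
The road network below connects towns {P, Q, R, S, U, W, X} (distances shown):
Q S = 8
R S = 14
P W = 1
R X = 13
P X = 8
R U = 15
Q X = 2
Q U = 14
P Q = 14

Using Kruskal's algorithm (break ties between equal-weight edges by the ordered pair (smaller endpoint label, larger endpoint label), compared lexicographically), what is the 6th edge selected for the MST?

Kruskal: consider edges lightest-first.
P W (1): add. Components now {U} {X} {Q} {P,W} {R} {S}
Q X (2): add. Components now {U} {Q,X} {P,W} {R} {S}
P X (8): add. Components now {U} {P,Q,W,X} {R} {S}
Q S (8): add. Components now {U} {P,Q,S,W,X} {R}
R X (13): add. Components now {U} {P,Q,R,S,W,X}
P Q (14): skip — Q and P already connected.
Q U (14): add. Components now {P,Q,R,S,U,W,X}
The 6th edge added is Q U.

Q-U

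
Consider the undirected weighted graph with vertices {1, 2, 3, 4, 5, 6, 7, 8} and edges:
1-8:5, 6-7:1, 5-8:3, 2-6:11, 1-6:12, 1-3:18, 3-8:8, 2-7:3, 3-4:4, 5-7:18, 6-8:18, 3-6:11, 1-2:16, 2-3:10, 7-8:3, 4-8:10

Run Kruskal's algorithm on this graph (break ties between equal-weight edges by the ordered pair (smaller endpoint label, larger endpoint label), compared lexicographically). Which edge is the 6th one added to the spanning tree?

Kruskal's algorithm — process edges by increasing weight (ties by edge label):
6-7 (1): add — endpoints in different components.
2-7 (3): add — endpoints in different components.
5-8 (3): add — endpoints in different components.
7-8 (3): add — endpoints in different components.
3-4 (4): add — endpoints in different components.
1-8 (5): add — endpoints in different components.
3-8 (8): add — endpoints in different components.
The 6th edge added is 1-8.

1-8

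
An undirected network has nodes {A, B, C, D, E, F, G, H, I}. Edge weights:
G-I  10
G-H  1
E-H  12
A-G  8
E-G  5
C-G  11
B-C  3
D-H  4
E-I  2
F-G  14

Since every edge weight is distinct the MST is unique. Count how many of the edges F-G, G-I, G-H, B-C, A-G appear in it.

4

Sort edges by weight, then run Kruskal:
G-H (1): add — endpoints in different components.
E-I (2): add — endpoints in different components.
B-C (3): add — endpoints in different components.
D-H (4): add — endpoints in different components.
E-G (5): add — endpoints in different components.
A-G (8): add — endpoints in different components.
G-I (10): skip — G and I already connected.
C-G (11): add — endpoints in different components.
E-H (12): skip — E and H already connected.
F-G (14): add — endpoints in different components.
MST edge set: {G-H, E-I, B-C, D-H, E-G, A-G, C-G, F-G}.
Of the listed edges, {F-G, G-H, B-C, A-G} are in the MST → 4.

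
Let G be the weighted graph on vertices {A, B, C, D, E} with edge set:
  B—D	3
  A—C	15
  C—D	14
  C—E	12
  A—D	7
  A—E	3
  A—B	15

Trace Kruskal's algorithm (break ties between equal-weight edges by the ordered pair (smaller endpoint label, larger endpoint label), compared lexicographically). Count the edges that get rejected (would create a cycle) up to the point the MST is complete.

Kruskal's algorithm — process edges by increasing weight (ties by edge label):
A—E (3): add — endpoints in different components.
B—D (3): add — endpoints in different components.
A—D (7): add — endpoints in different components.
C—E (12): add — endpoints in different components.
Edges rejected before the tree was complete: 0.

0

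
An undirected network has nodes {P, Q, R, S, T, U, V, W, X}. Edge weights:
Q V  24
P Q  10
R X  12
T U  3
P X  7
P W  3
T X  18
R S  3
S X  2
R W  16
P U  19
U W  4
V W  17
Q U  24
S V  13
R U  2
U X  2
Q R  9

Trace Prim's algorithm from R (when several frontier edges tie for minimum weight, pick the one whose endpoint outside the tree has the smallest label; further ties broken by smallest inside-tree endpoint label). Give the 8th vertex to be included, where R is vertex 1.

Q

Prim, starting at R.
Step 1: cheapest edge leaving the tree is R U (2); add U.
Step 2: cheapest edge leaving the tree is U X (2); add X.
Step 3: cheapest edge leaving the tree is S X (2); add S.
Step 4: cheapest edge leaving the tree is T U (3); add T.
Step 5: cheapest edge leaving the tree is U W (4); add W.
Step 6: cheapest edge leaving the tree is P W (3); add P.
Step 7: cheapest edge leaving the tree is Q R (9); add Q.
Step 8: cheapest edge leaving the tree is S V (13); add V.
Vertex order: R, U, X, S, T, W, P, Q, V. The 8th vertex is Q.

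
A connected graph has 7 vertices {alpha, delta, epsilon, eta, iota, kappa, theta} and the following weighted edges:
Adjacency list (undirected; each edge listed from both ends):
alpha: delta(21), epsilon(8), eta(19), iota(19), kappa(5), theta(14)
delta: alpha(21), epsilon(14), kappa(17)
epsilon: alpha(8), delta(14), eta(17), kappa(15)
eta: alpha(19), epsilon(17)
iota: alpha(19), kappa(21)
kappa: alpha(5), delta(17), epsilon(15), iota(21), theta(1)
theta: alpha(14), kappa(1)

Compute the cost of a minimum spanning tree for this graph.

Prim, starting at alpha.
Step 1: cheapest edge leaving the tree is alpha-kappa (5); add kappa.
Step 2: cheapest edge leaving the tree is kappa-theta (1); add theta.
Step 3: cheapest edge leaving the tree is alpha-epsilon (8); add epsilon.
Step 4: cheapest edge leaving the tree is delta-epsilon (14); add delta.
Step 5: cheapest edge leaving the tree is epsilon-eta (17); add eta.
Step 6: cheapest edge leaving the tree is alpha-iota (19); add iota.
MST edges: alpha-kappa, kappa-theta, alpha-epsilon, delta-epsilon, epsilon-eta, alpha-iota; total weight 5+1+8+14+17+19 = 64.

64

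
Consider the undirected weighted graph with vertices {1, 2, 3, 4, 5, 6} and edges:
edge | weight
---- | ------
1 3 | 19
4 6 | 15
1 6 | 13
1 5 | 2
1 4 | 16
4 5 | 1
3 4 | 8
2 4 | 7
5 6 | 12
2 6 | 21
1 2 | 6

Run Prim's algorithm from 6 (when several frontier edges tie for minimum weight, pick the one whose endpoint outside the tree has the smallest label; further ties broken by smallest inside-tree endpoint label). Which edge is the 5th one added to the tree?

3-4

Prim's algorithm from 6:
Step 1: cheapest edge leaving the tree is 5 6 (12); add 5.
Step 2: cheapest edge leaving the tree is 4 5 (1); add 4.
Step 3: cheapest edge leaving the tree is 1 5 (2); add 1.
Step 4: cheapest edge leaving the tree is 1 2 (6); add 2.
Step 5: cheapest edge leaving the tree is 3 4 (8); add 3.
The 5th edge added is 3 4.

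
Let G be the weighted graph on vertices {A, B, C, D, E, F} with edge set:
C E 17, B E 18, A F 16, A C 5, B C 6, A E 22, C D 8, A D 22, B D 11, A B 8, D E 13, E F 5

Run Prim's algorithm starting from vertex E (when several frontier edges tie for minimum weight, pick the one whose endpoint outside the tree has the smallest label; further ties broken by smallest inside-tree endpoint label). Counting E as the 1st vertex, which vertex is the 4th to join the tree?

Prim, starting at E.
Step 1: cheapest edge leaving the tree is E F (5); add F.
Step 2: cheapest edge leaving the tree is D E (13); add D.
Step 3: cheapest edge leaving the tree is C D (8); add C.
Step 4: cheapest edge leaving the tree is A C (5); add A.
Step 5: cheapest edge leaving the tree is B C (6); add B.
Vertex order: E, F, D, C, A, B. The 4th vertex is C.

C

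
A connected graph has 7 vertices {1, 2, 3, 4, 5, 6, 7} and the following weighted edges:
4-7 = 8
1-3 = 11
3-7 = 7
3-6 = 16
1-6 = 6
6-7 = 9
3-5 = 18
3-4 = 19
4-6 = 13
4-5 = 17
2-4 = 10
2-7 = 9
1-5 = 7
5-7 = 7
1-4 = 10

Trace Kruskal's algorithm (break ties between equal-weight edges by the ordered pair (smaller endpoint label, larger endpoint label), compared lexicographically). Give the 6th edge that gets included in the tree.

Sort edges by weight, then run Kruskal:
1-6 (6): add — endpoints in different components.
1-5 (7): add — endpoints in different components.
3-7 (7): add — endpoints in different components.
5-7 (7): add — endpoints in different components.
4-7 (8): add — endpoints in different components.
2-7 (9): add — endpoints in different components.
The 6th edge added is 2-7.

2-7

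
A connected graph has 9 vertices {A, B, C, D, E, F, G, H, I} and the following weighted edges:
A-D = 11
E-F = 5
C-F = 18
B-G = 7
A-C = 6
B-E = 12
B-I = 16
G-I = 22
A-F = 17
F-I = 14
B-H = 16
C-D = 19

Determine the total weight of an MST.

Kruskal: consider edges lightest-first.
E-F (5): add — endpoints in different components.
A-C (6): add — endpoints in different components.
B-G (7): add — endpoints in different components.
A-D (11): add — endpoints in different components.
B-E (12): add — endpoints in different components.
F-I (14): add — endpoints in different components.
B-H (16): add — endpoints in different components.
B-I (16): skip — B and I already connected.
A-F (17): add — endpoints in different components.
MST edges: E-F, A-C, B-G, A-D, B-E, F-I, B-H, A-F; total weight 5+6+7+11+12+14+16+17 = 88.

88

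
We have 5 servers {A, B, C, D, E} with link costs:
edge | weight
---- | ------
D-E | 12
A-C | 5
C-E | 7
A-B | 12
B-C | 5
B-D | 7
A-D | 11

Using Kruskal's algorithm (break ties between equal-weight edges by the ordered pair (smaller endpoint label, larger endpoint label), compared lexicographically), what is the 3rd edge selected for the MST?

Kruskal's algorithm — process edges by increasing weight (ties by edge label):
A-C (5): add. Components now {A,C} {B} {D} {E}
B-C (5): add. Components now {A,B,C} {D} {E}
B-D (7): add. Components now {A,B,C,D} {E}
C-E (7): add. Components now {A,B,C,D,E}
The 3rd edge added is B-D.

B-D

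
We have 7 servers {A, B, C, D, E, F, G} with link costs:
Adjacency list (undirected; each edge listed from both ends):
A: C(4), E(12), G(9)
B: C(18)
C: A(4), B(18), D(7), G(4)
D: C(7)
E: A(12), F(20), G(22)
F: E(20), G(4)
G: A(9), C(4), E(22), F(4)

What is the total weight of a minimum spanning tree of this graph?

49

Kruskal: consider edges lightest-first.
A–C (4): add — endpoints in different components.
C–G (4): add — endpoints in different components.
F–G (4): add — endpoints in different components.
C–D (7): add — endpoints in different components.
A–G (9): skip — A and G already connected.
A–E (12): add — endpoints in different components.
B–C (18): add — endpoints in different components.
MST edges: A–C, C–G, F–G, C–D, A–E, B–C; total weight 4+4+4+7+12+18 = 49.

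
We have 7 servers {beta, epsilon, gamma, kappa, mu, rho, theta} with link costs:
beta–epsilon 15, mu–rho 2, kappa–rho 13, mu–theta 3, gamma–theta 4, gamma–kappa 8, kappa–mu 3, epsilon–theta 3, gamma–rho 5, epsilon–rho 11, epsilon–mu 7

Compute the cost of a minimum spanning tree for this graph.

30

Prim's algorithm from beta:
Step 1: cheapest edge leaving the tree is beta–epsilon (15); add epsilon.
Step 2: cheapest edge leaving the tree is epsilon–theta (3); add theta.
Step 3: cheapest edge leaving the tree is mu–theta (3); add mu.
Step 4: cheapest edge leaving the tree is mu–rho (2); add rho.
Step 5: cheapest edge leaving the tree is kappa–mu (3); add kappa.
Step 6: cheapest edge leaving the tree is gamma–theta (4); add gamma.
MST edges: beta–epsilon, epsilon–theta, mu–theta, mu–rho, kappa–mu, gamma–theta; total weight 15+3+3+2+3+4 = 30.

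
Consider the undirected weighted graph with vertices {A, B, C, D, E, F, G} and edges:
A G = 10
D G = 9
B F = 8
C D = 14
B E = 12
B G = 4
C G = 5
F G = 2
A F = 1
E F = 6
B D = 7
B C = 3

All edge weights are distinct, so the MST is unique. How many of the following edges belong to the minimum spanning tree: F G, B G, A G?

Kruskal: consider edges lightest-first.
A F (1): add — endpoints in different components.
F G (2): add — endpoints in different components.
B C (3): add — endpoints in different components.
B G (4): add — endpoints in different components.
C G (5): skip — C and G already connected.
E F (6): add — endpoints in different components.
B D (7): add — endpoints in different components.
MST edge set: {A F, F G, B C, B G, E F, B D}.
Of the listed edges, {F G, B G} are in the MST → 2.

2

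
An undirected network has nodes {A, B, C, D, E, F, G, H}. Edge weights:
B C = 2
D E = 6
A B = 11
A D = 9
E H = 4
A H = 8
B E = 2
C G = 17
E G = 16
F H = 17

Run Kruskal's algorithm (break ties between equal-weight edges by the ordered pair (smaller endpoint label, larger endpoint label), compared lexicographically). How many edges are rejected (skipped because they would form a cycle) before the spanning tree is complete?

3

Kruskal: consider edges lightest-first.
B C (2): add — endpoints in different components.
B E (2): add — endpoints in different components.
E H (4): add — endpoints in different components.
D E (6): add — endpoints in different components.
A H (8): add — endpoints in different components.
A D (9): skip — A and D already connected.
A B (11): skip — A and B already connected.
E G (16): add — endpoints in different components.
C G (17): skip — C and G already connected.
F H (17): add — endpoints in different components.
Edges rejected before the tree was complete: 3.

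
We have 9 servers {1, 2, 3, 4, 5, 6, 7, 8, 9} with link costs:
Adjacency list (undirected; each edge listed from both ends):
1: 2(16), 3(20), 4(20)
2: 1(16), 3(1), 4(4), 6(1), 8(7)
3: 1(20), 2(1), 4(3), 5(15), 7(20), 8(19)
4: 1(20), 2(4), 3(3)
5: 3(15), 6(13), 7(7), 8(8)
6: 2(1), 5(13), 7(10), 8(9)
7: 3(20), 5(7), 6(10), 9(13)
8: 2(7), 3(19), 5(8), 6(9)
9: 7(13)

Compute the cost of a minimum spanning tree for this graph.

56

Sort edges by weight, then run Kruskal:
2 3 (1): add — endpoints in different components.
2 6 (1): add — endpoints in different components.
3 4 (3): add — endpoints in different components.
2 4 (4): skip — 2 and 4 already connected.
2 8 (7): add — endpoints in different components.
5 7 (7): add — endpoints in different components.
5 8 (8): add — endpoints in different components.
6 8 (9): skip — 6 and 8 already connected.
6 7 (10): skip — 6 and 7 already connected.
5 6 (13): skip — 5 and 6 already connected.
7 9 (13): add — endpoints in different components.
3 5 (15): skip — 3 and 5 already connected.
1 2 (16): add — endpoints in different components.
MST edges: 2 3, 2 6, 3 4, 2 8, 5 7, 5 8, 7 9, 1 2; total weight 1+1+3+7+7+8+13+16 = 56.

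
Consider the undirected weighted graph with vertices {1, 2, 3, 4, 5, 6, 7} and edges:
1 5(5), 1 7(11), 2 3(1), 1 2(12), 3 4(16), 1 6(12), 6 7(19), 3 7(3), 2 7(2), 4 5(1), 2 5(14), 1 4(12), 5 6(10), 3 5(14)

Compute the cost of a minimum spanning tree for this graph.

30

Prim, starting at 2.
Step 1: cheapest edge leaving the tree is 2 3 (1); add 3.
Step 2: cheapest edge leaving the tree is 2 7 (2); add 7.
Step 3: cheapest edge leaving the tree is 1 7 (11); add 1.
Step 4: cheapest edge leaving the tree is 1 5 (5); add 5.
Step 5: cheapest edge leaving the tree is 4 5 (1); add 4.
Step 6: cheapest edge leaving the tree is 5 6 (10); add 6.
MST edges: 2 3, 2 7, 1 7, 1 5, 4 5, 5 6; total weight 1+2+11+5+1+10 = 30.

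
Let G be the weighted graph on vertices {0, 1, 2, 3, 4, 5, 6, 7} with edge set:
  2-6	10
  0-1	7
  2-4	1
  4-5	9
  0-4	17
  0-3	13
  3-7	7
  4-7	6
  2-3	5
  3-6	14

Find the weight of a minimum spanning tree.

Grow the tree from 1 using Prim:
Step 1: cheapest edge leaving the tree is 0-1 (7); add 0.
Step 2: cheapest edge leaving the tree is 0-3 (13); add 3.
Step 3: cheapest edge leaving the tree is 2-3 (5); add 2.
Step 4: cheapest edge leaving the tree is 2-4 (1); add 4.
Step 5: cheapest edge leaving the tree is 4-7 (6); add 7.
Step 6: cheapest edge leaving the tree is 4-5 (9); add 5.
Step 7: cheapest edge leaving the tree is 2-6 (10); add 6.
MST edges: 0-1, 0-3, 2-3, 2-4, 4-7, 4-5, 2-6; total weight 7+13+5+1+6+9+10 = 51.

51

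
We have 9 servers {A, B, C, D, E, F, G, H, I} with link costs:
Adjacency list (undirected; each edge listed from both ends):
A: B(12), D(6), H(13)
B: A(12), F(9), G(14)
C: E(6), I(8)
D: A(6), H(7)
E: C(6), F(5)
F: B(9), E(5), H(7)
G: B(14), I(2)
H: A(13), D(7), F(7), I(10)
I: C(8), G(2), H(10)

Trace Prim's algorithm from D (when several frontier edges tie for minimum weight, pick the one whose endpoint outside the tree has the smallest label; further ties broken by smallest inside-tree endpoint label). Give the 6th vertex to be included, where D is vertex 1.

Prim, starting at D.
Step 1: cheapest edge leaving the tree is A–D (6); add A.
Step 2: cheapest edge leaving the tree is D–H (7); add H.
Step 3: cheapest edge leaving the tree is F–H (7); add F.
Step 4: cheapest edge leaving the tree is E–F (5); add E.
Step 5: cheapest edge leaving the tree is C–E (6); add C.
Step 6: cheapest edge leaving the tree is C–I (8); add I.
Step 7: cheapest edge leaving the tree is G–I (2); add G.
Step 8: cheapest edge leaving the tree is B–F (9); add B.
Vertex order: D, A, H, F, E, C, I, G, B. The 6th vertex is C.

C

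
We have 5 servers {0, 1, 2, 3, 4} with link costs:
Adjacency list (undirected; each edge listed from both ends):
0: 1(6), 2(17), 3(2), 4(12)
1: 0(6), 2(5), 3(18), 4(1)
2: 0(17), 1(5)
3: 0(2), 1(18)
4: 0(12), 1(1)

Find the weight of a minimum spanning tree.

14

Grow the tree from 1 using Prim:
Step 1: frontier [1-4 1, 1-2 5, 0-1 6, 1-3 18] → take 1-4 (1); add 4.
Step 2: frontier [1-2 5, 0-1 6, 1-3 18, 0-4 12] → take 1-2 (5); add 2.
Step 3: frontier [0-1 6, 1-3 18, 0-2 17, 0-4 12] → take 0-1 (6); add 0.
Step 4: frontier [0-3 2, 1-3 18] → take 0-3 (2); add 3.
MST edges: 1-4, 1-2, 0-1, 0-3; total weight 1+5+6+2 = 14.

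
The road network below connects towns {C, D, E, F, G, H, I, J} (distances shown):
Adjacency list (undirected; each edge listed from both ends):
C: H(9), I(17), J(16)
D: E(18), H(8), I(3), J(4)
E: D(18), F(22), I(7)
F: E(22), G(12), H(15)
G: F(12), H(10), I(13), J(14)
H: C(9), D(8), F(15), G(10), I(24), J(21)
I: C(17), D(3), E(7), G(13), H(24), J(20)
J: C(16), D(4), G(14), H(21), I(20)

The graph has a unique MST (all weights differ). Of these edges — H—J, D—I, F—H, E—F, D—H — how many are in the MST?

2

Kruskal's algorithm — process edges by increasing weight (ties by edge label):
D—I (3): add — endpoints in different components.
D—J (4): add — endpoints in different components.
E—I (7): add — endpoints in different components.
D—H (8): add — endpoints in different components.
C—H (9): add — endpoints in different components.
G—H (10): add — endpoints in different components.
F—G (12): add — endpoints in different components.
MST edge set: {D—I, D—J, E—I, D—H, C—H, G—H, F—G}.
Of the listed edges, {D—I, D—H} are in the MST → 2.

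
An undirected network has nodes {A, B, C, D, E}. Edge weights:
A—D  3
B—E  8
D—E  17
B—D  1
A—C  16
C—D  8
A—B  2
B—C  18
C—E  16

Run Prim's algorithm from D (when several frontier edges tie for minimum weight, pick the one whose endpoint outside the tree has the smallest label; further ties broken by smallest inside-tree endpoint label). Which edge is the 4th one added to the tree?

Prim's algorithm from D:
Step 1: cheapest edge leaving the tree is B—D (1); add B.
Step 2: cheapest edge leaving the tree is A—B (2); add A.
Step 3: cheapest edge leaving the tree is C—D (8); add C.
Step 4: cheapest edge leaving the tree is B—E (8); add E.
The 4th edge added is B—E.

B-E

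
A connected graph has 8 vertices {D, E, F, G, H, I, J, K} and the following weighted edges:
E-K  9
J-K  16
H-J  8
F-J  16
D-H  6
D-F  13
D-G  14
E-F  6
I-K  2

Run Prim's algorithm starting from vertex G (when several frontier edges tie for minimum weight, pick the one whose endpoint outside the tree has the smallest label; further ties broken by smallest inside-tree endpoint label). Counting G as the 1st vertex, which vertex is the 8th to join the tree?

I

Grow the tree from G using Prim:
Step 1: cheapest edge leaving the tree is D-G (14); add D.
Step 2: cheapest edge leaving the tree is D-H (6); add H.
Step 3: cheapest edge leaving the tree is H-J (8); add J.
Step 4: cheapest edge leaving the tree is D-F (13); add F.
Step 5: cheapest edge leaving the tree is E-F (6); add E.
Step 6: cheapest edge leaving the tree is E-K (9); add K.
Step 7: cheapest edge leaving the tree is I-K (2); add I.
Vertex order: G, D, H, J, F, E, K, I. The 8th vertex is I.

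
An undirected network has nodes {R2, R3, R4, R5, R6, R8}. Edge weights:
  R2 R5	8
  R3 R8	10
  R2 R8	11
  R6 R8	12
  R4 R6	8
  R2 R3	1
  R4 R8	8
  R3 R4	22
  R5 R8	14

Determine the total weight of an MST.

35

Kruskal's algorithm — process edges by increasing weight (ties by edge label):
R2 R3 (1): add. Components now {R4} {R2,R3} {R8} {R6} {R5}
R2 R5 (8): add. Components now {R4} {R2,R3,R5} {R8} {R6}
R4 R6 (8): add. Components now {R4,R6} {R2,R3,R5} {R8}
R4 R8 (8): add. Components now {R4,R6,R8} {R2,R3,R5}
R3 R8 (10): add. Components now {R2,R3,R4,R5,R6,R8}
MST edges: R2 R3, R2 R5, R4 R6, R4 R8, R3 R8; total weight 1+8+8+8+10 = 35.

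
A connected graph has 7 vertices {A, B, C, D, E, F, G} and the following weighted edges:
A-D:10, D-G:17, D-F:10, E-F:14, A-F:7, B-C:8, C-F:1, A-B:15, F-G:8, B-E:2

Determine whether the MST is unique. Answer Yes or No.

No

Sort edges by weight, then run Kruskal:
C-F (1): add. Components now {A} {B} {C,F} {D} {E} {G}
B-E (2): add. Components now {A} {B,E} {C,F} {D} {G}
A-F (7): add. Components now {A,C,F} {B,E} {D} {G}
B-C (8): add. Components now {A,B,C,E,F} {D} {G}
F-G (8): add. Components now {A,B,C,E,F,G} {D}
A-D (10): add. Components now {A,B,C,D,E,F,G}
Non-tree edge D-F has weight 10, equal to the heaviest edge on its tree cycle — swapping gives another MST of the same weight. Not unique.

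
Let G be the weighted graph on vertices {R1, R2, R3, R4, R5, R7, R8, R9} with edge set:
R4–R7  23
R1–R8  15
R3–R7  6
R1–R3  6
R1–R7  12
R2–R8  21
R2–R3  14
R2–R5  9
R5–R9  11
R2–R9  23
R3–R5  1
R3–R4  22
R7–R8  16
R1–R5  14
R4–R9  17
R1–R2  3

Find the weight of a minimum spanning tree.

59

Kruskal's algorithm — process edges by increasing weight (ties by edge label):
R3–R5 (1): add — endpoints in different components.
R1–R2 (3): add — endpoints in different components.
R1–R3 (6): add — endpoints in different components.
R3–R7 (6): add — endpoints in different components.
R2–R5 (9): skip — R2 and R5 already connected.
R5–R9 (11): add — endpoints in different components.
R1–R7 (12): skip — R1 and R7 already connected.
R1–R5 (14): skip — R1 and R5 already connected.
R2–R3 (14): skip — R2 and R3 already connected.
R1–R8 (15): add — endpoints in different components.
R7–R8 (16): skip — R7 and R8 already connected.
R4–R9 (17): add — endpoints in different components.
MST edges: R3–R5, R1–R2, R1–R3, R3–R7, R5–R9, R1–R8, R4–R9; total weight 1+3+6+6+11+15+17 = 59.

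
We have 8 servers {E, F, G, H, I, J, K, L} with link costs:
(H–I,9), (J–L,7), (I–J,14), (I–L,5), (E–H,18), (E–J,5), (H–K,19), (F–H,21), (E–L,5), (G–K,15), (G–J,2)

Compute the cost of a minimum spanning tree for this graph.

Grow the tree from K using Prim:
Step 1: cheapest edge leaving the tree is G–K (15); add G.
Step 2: cheapest edge leaving the tree is G–J (2); add J.
Step 3: cheapest edge leaving the tree is E–J (5); add E.
Step 4: cheapest edge leaving the tree is E–L (5); add L.
Step 5: cheapest edge leaving the tree is I–L (5); add I.
Step 6: cheapest edge leaving the tree is H–I (9); add H.
Step 7: cheapest edge leaving the tree is F–H (21); add F.
MST edges: G–K, G–J, E–J, E–L, I–L, H–I, F–H; total weight 15+2+5+5+5+9+21 = 62.

62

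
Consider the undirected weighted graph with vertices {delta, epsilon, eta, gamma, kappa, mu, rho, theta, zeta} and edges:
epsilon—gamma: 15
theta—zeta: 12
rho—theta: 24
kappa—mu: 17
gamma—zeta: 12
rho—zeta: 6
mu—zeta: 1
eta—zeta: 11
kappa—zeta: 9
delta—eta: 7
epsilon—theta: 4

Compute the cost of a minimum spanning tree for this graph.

Kruskal: consider edges lightest-first.
mu—zeta (1): add — endpoints in different components.
epsilon—theta (4): add — endpoints in different components.
rho—zeta (6): add — endpoints in different components.
delta—eta (7): add — endpoints in different components.
kappa—zeta (9): add — endpoints in different components.
eta—zeta (11): add — endpoints in different components.
gamma—zeta (12): add — endpoints in different components.
theta—zeta (12): add — endpoints in different components.
MST edges: mu—zeta, epsilon—theta, rho—zeta, delta—eta, kappa—zeta, eta—zeta, gamma—zeta, theta—zeta; total weight 1+4+6+7+9+11+12+12 = 62.

62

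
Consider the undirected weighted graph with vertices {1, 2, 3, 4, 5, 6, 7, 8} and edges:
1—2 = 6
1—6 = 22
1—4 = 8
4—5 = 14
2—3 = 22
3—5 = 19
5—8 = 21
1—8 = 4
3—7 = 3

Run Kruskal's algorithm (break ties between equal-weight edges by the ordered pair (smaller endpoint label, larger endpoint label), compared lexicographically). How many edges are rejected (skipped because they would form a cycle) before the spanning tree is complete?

1

Kruskal's algorithm — process edges by increasing weight (ties by edge label):
3—7 (3): add — endpoints in different components.
1—8 (4): add — endpoints in different components.
1—2 (6): add — endpoints in different components.
1—4 (8): add — endpoints in different components.
4—5 (14): add — endpoints in different components.
3—5 (19): add — endpoints in different components.
5—8 (21): skip — 5 and 8 already connected.
1—6 (22): add — endpoints in different components.
Edges rejected before the tree was complete: 1.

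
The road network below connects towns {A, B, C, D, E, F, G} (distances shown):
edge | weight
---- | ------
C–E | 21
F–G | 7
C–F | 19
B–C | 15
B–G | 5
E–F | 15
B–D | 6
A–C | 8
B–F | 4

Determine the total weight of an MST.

Prim, starting at G.
Step 1: cheapest edge leaving the tree is B–G (5); add B.
Step 2: cheapest edge leaving the tree is B–F (4); add F.
Step 3: cheapest edge leaving the tree is B–D (6); add D.
Step 4: cheapest edge leaving the tree is B–C (15); add C.
Step 5: cheapest edge leaving the tree is A–C (8); add A.
Step 6: cheapest edge leaving the tree is E–F (15); add E.
MST edges: B–G, B–F, B–D, B–C, A–C, E–F; total weight 5+4+6+15+8+15 = 53.

53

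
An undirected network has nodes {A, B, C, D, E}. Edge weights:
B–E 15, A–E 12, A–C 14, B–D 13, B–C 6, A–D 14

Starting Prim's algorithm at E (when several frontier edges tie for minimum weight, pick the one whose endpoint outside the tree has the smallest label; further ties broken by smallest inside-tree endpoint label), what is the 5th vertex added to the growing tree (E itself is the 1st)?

D

Prim, starting at E.
Step 1: frontier [A–E 12, B–E 15] → take A–E (12); add A.
Step 2: frontier [A–C 14, A–D 14, B–E 15] → take A–C (14); add C.
Step 3: frontier [A–D 14, B–C 6, B–E 15] → take B–C (6); add B.
Step 4: frontier [A–D 14, B–D 13] → take B–D (13); add D.
Vertex order: E, A, C, B, D. The 5th vertex is D.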